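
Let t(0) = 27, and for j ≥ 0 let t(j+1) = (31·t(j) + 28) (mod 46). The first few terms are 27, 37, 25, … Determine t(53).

Listing terms: t(0) = 27; t(1) = 37; t(2) = 25; t(3) = 21; t(4) = 35; t(5) = 9; t(6) = 31; t(7) = 23; t(8) = 5; t(9) = 45; t(10) = 43; t(11) = 27.
The sequence repeats with period 11.
(53 - 0) mod 11 = 9, so t(53) = t(9) = 45.

45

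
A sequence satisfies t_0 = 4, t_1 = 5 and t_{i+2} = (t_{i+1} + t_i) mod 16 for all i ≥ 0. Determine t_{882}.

t_0 = 4; t_1 = 5; t_2 = 9; t_3 = 14; t_4 = 7; t_5 = 5; t_6 = 12; t_7 = 1; t_8 = 13; t_9 = 14; t_{10} = 11; t_{11} = 9; t_{12} = 4; t_{13} = 13; t_{14} = 1; t_{15} = 14; t_{16} = 15; t_{17} = 13; t_{18} = 12; t_{19} = 9; t_{20} = 5; t_{21} = 14; t_{22} = 3; t_{23} = 1; t_{24} = 4; t_{25} = 5.
The sequence repeats with period 24.
(882 - 0) mod 24 = 18, so t_{882} = t_{18} = 12.

12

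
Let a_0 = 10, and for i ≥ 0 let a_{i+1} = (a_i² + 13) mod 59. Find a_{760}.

16

a_0 = 10,  a_1 = 54,  a_2 = 38,  a_3 = 41,  a_4 = 42,  a_5 = 7,  a_6 = 3,  a_7 = 22,  a_8 = 25,  a_9 = 48,  a_{10} = 16,  a_{11} = 33,  a_{12} = 40,  a_{13} = 20,  a_{14} = 0,  a_{15} = 13,  a_{16} = 5,  a_{17} = 38.
Since a_{17} = a_2 = 38, the sequence is eventually periodic: after a pre-period of length 2 it cycles with period 15.
For i ≥ 2, a_i depends only on (i - 2) mod 15. (760 - 2) mod 15 = 8, so a_{760} = a_{10} = 16.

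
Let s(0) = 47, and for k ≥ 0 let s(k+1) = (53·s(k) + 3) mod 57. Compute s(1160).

We have s(0) = 47; s(1) = 43; s(2) = 2; s(3) = 52; s(4) = 23; s(5) = 25; s(6) = 17; s(7) = 49; s(8) = 35; s(9) = 34; s(10) = 38; s(11) = 22; s(12) = 29; s(13) = 1; s(14) = 56; s(15) = 7; s(16) = 32; s(17) = 46; s(18) = 47.
The sequence repeats with period 18.
So s(1160) = s(0 + ((1160-0) mod 18)) = s(8) = 35.

35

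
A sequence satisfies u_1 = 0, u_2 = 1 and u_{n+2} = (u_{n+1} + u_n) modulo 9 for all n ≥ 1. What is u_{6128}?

Listing terms: u_1 = 0,  u_2 = 1,  u_3 = 1,  u_4 = 2,  u_5 = 3,  u_6 = 5,  u_7 = 8,  u_8 = 4,  u_9 = 3,  u_{10} = 7,  u_{11} = 1,  u_{12} = 8,  u_{13} = 0,  u_{14} = 8,  u_{15} = 8,  u_{16} = 7,  u_{17} = 6,  u_{18} = 4,  u_{19} = 1,  u_{20} = 5,  u_{21} = 6,  u_{22} = 2,  u_{23} = 8,  u_{24} = 1,  u_{25} = 0,  u_{26} = 1.
Since (u_{25}, u_{26}) = (u_1, u_2) = (0, 1) (two consecutive terms determine the rest), the sequence is periodic with period 24.
So u_{6128} = u_{1 + ((6128-1) mod 24)} = u_8 = 4.

4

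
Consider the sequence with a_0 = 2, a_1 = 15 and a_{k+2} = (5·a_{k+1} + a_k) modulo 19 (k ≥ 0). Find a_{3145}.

7

We have a_0 = 2,  a_1 = 15,  a_2 = 1,  a_3 = 1,  a_4 = 6,  a_5 = 12,  a_6 = 9,  a_7 = 0,  a_8 = 9,  a_9 = 7,  a_{10} = 6,  a_{11} = 18,  a_{12} = 1,  a_{13} = 4,  a_{14} = 2,  a_{15} = 14,  a_{16} = 15,  a_{17} = 13,  a_{18} = 4,  a_{19} = 14,  a_{20} = 17,  a_{21} = 4,  a_{22} = 18,  a_{23} = 18,  a_{24} = 13,  a_{25} = 7,  a_{26} = 10,  a_{27} = 0,  a_{28} = 10,  a_{29} = 12,  a_{30} = 13,  a_{31} = 1,  a_{32} = 18,  a_{33} = 15,  a_{34} = 17,  a_{35} = 5,  a_{36} = 4,  a_{37} = 6,  a_{38} = 15,  a_{39} = 5,  a_{40} = 2,  a_{41} = 15.
Since (a_{40}, a_{41}) = (a_0, a_1) = (2, 15) (two consecutive terms determine the rest), the sequence is periodic with period 40.
So a_{3145} = a_{0 + ((3145-0) mod 40)} = a_{25} = 7.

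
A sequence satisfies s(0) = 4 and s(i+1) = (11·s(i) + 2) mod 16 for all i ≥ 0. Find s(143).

6

Computing terms: s(0) = 4,  s(1) = 14,  s(2) = 12,  s(3) = 6,  s(4) = 4.
The sequence repeats with period 4.
So s(143) = s(0 + ((143-0) mod 4)) = s(3) = 6.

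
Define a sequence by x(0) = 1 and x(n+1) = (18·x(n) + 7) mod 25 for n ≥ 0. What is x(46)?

x(0) = 1, x(1) = 0, x(2) = 7, x(3) = 8, x(4) = 1.
The sequence repeats with period 4.
So x(46) = x(0 + ((46-0) mod 4)) = x(2) = 7.

7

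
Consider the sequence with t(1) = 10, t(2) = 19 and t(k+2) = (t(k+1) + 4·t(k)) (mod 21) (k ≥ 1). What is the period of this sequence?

48

Computing terms: t(1) = 10; t(2) = 19; t(3) = 17; t(4) = 9; t(5) = 14; t(6) = 8; t(7) = 1; t(8) = 12; t(9) = 16; t(10) = 1; t(11) = 2; t(12) = 6; t(13) = 14; t(14) = 17; t(15) = 10; t(16) = 15; t(17) = 13; t(18) = 10; t(19) = 20; t(20) = 18; t(21) = 14; t(22) = 2; t(23) = 16; t(24) = 3; t(25) = 4; t(26) = 16; t(27) = 11; t(28) = 12; t(29) = 14; t(30) = 20; t(31) = 13; t(32) = 9; t(33) = 19; t(34) = 13; t(35) = 5; t(36) = 15; t(37) = 14; t(38) = 11; t(39) = 4; t(40) = 6; t(41) = 1; t(42) = 4; t(43) = 8; t(44) = 3; t(45) = 14; t(46) = 5; t(47) = 19; t(48) = 18; t(49) = 10; t(50) = 19.
The sequence repeats with period 48.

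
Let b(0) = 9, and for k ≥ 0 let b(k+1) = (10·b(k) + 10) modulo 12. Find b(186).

6

b(0) = 9,  b(1) = 4,  b(2) = 2,  b(3) = 6,  b(4) = 10,  b(5) = 2.
Since b(5) = b(2) = 2, the sequence is eventually periodic: after a pre-period of length 2 it cycles with period 3.
For k ≥ 2, b(k) depends only on (k - 2) mod 3. (186 - 2) mod 3 = 1, so b(186) = b(3) = 6.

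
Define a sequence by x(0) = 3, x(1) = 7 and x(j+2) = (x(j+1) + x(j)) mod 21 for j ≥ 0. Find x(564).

We have x(0) = 3; x(1) = 7; x(2) = 10; x(3) = 17; x(4) = 6; x(5) = 2; x(6) = 8; x(7) = 10; x(8) = 18; x(9) = 7; x(10) = 4; x(11) = 11; x(12) = 15; x(13) = 5; x(14) = 20; x(15) = 4; x(16) = 3; x(17) = 7.
Since (x(16), x(17)) = (x(0), x(1)) = (3, 7) (two consecutive terms determine the rest), the sequence is periodic with period 16.
So x(564) = x(0 + ((564-0) mod 16)) = x(4) = 6.

6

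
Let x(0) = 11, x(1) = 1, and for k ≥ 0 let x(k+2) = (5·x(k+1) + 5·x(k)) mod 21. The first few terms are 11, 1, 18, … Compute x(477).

We have x(0) = 11, x(1) = 1, x(2) = 18, x(3) = 11, x(4) = 19, x(5) = 3, x(6) = 5, x(7) = 19, x(8) = 15, x(9) = 2, x(10) = 1, x(11) = 15, x(12) = 17, x(13) = 13, x(14) = 3, x(15) = 17, x(16) = 16, x(17) = 18, x(18) = 2, x(19) = 16, x(20) = 6, x(21) = 5, x(22) = 13, x(23) = 6, x(24) = 11, x(25) = 1.
The sequence repeats with period 24.
(477 - 0) mod 24 = 21, so x(477) = x(21) = 5.

5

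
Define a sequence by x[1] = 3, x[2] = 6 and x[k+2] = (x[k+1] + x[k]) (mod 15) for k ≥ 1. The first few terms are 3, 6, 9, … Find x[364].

0

x[1] = 3, x[2] = 6, x[3] = 9, x[4] = 0, x[5] = 9, x[6] = 9, x[7] = 3, x[8] = 12, x[9] = 0, x[10] = 12, x[11] = 12, x[12] = 9, x[13] = 6, x[14] = 0, x[15] = 6, x[16] = 6, x[17] = 12, x[18] = 3, x[19] = 0, x[20] = 3, x[21] = 3, x[22] = 6.
Since (x[21], x[22]) = (x[1], x[2]) = (3, 6) (two consecutive terms determine the rest), the sequence is periodic with period 20.
(364 - 1) mod 20 = 3, so x[364] = x[4] = 0.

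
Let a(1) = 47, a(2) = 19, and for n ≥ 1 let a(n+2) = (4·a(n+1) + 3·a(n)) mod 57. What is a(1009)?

Listing terms: a(1) = 47,  a(2) = 19,  a(3) = 46,  a(4) = 13,  a(5) = 19,  a(6) = 1,  a(7) = 4,  a(8) = 19,  a(9) = 31,  a(10) = 10,  a(11) = 19,  a(12) = 49,  a(13) = 25,  a(14) = 19,  a(15) = 37,  a(16) = 34,  a(17) = 19,  a(18) = 7,  a(19) = 28,  a(20) = 19,  a(21) = 46.
Since (a(20), a(21)) = (a(2), a(3)) = (19, 46) (two consecutive terms determine the rest), the sequence is eventually periodic: after a pre-period of length 1 it cycles with period 18.
For n ≥ 2, a(n) depends only on (n - 2) mod 18. (1009 - 2) mod 18 = 17, so a(1009) = a(19) = 28.

28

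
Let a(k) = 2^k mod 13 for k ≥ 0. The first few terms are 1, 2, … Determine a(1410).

12

We have a(0) = 1, a(1) = 2, a(2) = 4, a(3) = 8, a(4) = 3, a(5) = 6, a(6) = 12, a(7) = 11, a(8) = 9, a(9) = 5, a(10) = 10, a(11) = 7, a(12) = 1.
The sequence repeats with period 12.
(1410 - 0) mod 12 = 6, so a(1410) = a(6) = 12.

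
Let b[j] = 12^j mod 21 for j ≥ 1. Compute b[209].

3

We have b[1] = 12; b[2] = 18; b[3] = 6; b[4] = 9; b[5] = 3; b[6] = 15; b[7] = 12.
The sequence repeats with period 6.
So b[209] = b[1 + ((209-1) mod 6)] = b[5] = 3.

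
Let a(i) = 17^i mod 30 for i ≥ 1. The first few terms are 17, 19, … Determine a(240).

Computing terms: a(1) = 17; a(2) = 19; a(3) = 23; a(4) = 1; a(5) = 17.
Since a(5) = a(1) = 17, the sequence is periodic with period 4.
(240 - 1) mod 4 = 3, so a(240) = a(4) = 1.

1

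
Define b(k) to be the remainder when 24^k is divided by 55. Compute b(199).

Computing terms: b(1) = 24,  b(2) = 26,  b(3) = 19,  b(4) = 16,  b(5) = 54,  b(6) = 31,  b(7) = 29,  b(8) = 36,  b(9) = 39,  b(10) = 1,  b(11) = 24.
The sequence repeats with period 10.
(199 - 1) mod 10 = 8, so b(199) = b(9) = 39.

39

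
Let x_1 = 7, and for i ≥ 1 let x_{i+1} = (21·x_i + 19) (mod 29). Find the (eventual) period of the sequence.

x_1 = 7; x_2 = 21; x_3 = 25; x_4 = 22; x_5 = 17; x_6 = 28; x_7 = 27; x_8 = 6; x_9 = 0; x_{10} = 19; x_{11} = 12; x_{12} = 10; x_{13} = 26; x_{14} = 14; x_{15} = 23; x_{16} = 9; x_{17} = 5; x_{18} = 8; x_{19} = 13; x_{20} = 2; x_{21} = 3; x_{22} = 24; x_{23} = 1; x_{24} = 11; x_{25} = 18; x_{26} = 20; x_{27} = 4; x_{28} = 16; x_{29} = 7.
Since x_{29} = x_1 = 7, the sequence is periodic with period 28.

28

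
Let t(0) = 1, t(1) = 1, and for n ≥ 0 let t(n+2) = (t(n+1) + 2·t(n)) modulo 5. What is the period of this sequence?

4

We have t(0) = 1,  t(1) = 1,  t(2) = 3,  t(3) = 0,  t(4) = 1,  t(5) = 1.
The sequence repeats with period 4.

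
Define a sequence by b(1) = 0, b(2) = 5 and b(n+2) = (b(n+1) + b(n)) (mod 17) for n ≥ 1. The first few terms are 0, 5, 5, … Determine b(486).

We have b(1) = 0; b(2) = 5; b(3) = 5; b(4) = 10; b(5) = 15; b(6) = 8; b(7) = 6; b(8) = 14; b(9) = 3; b(10) = 0; b(11) = 3; b(12) = 3; b(13) = 6; b(14) = 9; b(15) = 15; b(16) = 7; b(17) = 5; b(18) = 12; b(19) = 0; b(20) = 12; b(21) = 12; b(22) = 7; b(23) = 2; b(24) = 9; b(25) = 11; b(26) = 3; b(27) = 14; b(28) = 0; b(29) = 14; b(30) = 14; b(31) = 11; b(32) = 8; b(33) = 2; b(34) = 10; b(35) = 12; b(36) = 5; b(37) = 0; b(38) = 5.
Since (b(37), b(38)) = (b(1), b(2)) = (0, 5) (two consecutive terms determine the rest), the sequence is periodic with period 36.
So b(486) = b(1 + ((486-1) mod 36)) = b(18) = 12.

12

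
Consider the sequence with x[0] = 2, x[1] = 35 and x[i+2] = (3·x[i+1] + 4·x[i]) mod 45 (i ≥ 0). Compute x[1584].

29

We have x[0] = 2; x[1] = 35; x[2] = 23; x[3] = 29; x[4] = 44; x[5] = 23; x[6] = 20; x[7] = 17; x[8] = 41; x[9] = 11; x[10] = 17; x[11] = 5; x[12] = 38; x[13] = 44; x[14] = 14; x[15] = 38; x[16] = 35; x[17] = 32; x[18] = 11; x[19] = 26; x[20] = 32; x[21] = 20; x[22] = 8; x[23] = 14; x[24] = 29; x[25] = 8; x[26] = 5; x[27] = 2; x[28] = 26; x[29] = 41; x[30] = 2; x[31] = 35.
Since (x[30], x[31]) = (x[0], x[1]) = (2, 35) (two consecutive terms determine the rest), the sequence is periodic with period 30.
(1584 - 0) mod 30 = 24, so x[1584] = x[24] = 29.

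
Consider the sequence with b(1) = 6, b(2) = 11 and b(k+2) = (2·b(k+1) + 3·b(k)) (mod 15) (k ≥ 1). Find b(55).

10

We have b(1) = 6,  b(2) = 11,  b(3) = 10,  b(4) = 8,  b(5) = 1,  b(6) = 11,  b(7) = 10.
Since (b(6), b(7)) = (b(2), b(3)) = (11, 10) (two consecutive terms determine the rest), the sequence is eventually periodic: after a pre-period of length 1 it cycles with period 4.
For k ≥ 2, b(k) depends only on (k - 2) mod 4. (55 - 2) mod 4 = 1, so b(55) = b(3) = 10.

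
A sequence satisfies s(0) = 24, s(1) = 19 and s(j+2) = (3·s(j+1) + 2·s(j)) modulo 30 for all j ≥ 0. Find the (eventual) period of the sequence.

24

s(0) = 24, s(1) = 19, s(2) = 15, s(3) = 23, s(4) = 9, s(5) = 13, s(6) = 27, s(7) = 17, s(8) = 15, s(9) = 19, s(10) = 27, s(11) = 29, s(12) = 21, s(13) = 1, s(14) = 15, s(15) = 17, s(16) = 21, s(17) = 7, s(18) = 3, s(19) = 23, s(20) = 15, s(21) = 1, s(22) = 3, s(23) = 11, s(24) = 9, s(25) = 19, s(26) = 15.
Since (s(25), s(26)) = (s(1), s(2)) = (19, 15) (two consecutive terms determine the rest), the sequence is eventually periodic: after a pre-period of length 1 it cycles with period 24.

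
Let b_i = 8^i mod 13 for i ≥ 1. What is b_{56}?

1

Computing terms: b_1 = 8,  b_2 = 12,  b_3 = 5,  b_4 = 1,  b_5 = 8.
Since b_5 = b_1 = 8, the sequence is periodic with period 4.
So b_{56} = b_{1 + ((56-1) mod 4)} = b_4 = 1.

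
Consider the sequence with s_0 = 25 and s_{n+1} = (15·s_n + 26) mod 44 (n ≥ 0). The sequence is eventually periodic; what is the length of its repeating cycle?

s_0 = 25, s_1 = 5, s_2 = 13, s_3 = 1, s_4 = 41, s_5 = 25.
The sequence repeats with period 5.

5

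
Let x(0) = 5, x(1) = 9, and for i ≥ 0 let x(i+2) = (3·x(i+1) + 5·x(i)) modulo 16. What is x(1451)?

Listing terms: x(0) = 5; x(1) = 9; x(2) = 4; x(3) = 9; x(4) = 15; x(5) = 10; x(6) = 9; x(7) = 13; x(8) = 4; x(9) = 13; x(10) = 11; x(11) = 2; x(12) = 13; x(13) = 1; x(14) = 4; x(15) = 1; x(16) = 7; x(17) = 10; x(18) = 1; x(19) = 5; x(20) = 4; x(21) = 5; x(22) = 3; x(23) = 2; x(24) = 5; x(25) = 9.
The sequence repeats with period 24.
(1451 - 0) mod 24 = 11, so x(1451) = x(11) = 2.

2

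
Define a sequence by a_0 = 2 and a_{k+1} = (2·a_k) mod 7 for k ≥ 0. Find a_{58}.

4

a_0 = 2; a_1 = 4; a_2 = 1; a_3 = 2.
The sequence repeats with period 3.
So a_{58} = a_{0 + ((58-0) mod 3)} = a_1 = 4.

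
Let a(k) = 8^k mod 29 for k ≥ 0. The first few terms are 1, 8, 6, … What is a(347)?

3

Listing terms: a(0) = 1; a(1) = 8; a(2) = 6; a(3) = 19; a(4) = 7; a(5) = 27; a(6) = 13; a(7) = 17; a(8) = 20; a(9) = 15; a(10) = 4; a(11) = 3; a(12) = 24; a(13) = 18; a(14) = 28; a(15) = 21; a(16) = 23; a(17) = 10; a(18) = 22; a(19) = 2; a(20) = 16; a(21) = 12; a(22) = 9; a(23) = 14; a(24) = 25; a(25) = 26; a(26) = 5; a(27) = 11; a(28) = 1.
The sequence repeats with period 28.
(347 - 0) mod 28 = 11, so a(347) = a(11) = 3.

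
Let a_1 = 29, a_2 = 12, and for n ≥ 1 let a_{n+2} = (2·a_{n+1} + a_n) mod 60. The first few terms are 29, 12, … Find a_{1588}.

Listing terms: a_1 = 29,  a_2 = 12,  a_3 = 53,  a_4 = 58,  a_5 = 49,  a_6 = 36,  a_7 = 1,  a_8 = 38,  a_9 = 17,  a_{10} = 12,  a_{11} = 41,  a_{12} = 34,  a_{13} = 49,  a_{14} = 12,  a_{15} = 13,  a_{16} = 38,  a_{17} = 29,  a_{18} = 36,  a_{19} = 41,  a_{20} = 58,  a_{21} = 37,  a_{22} = 12,  a_{23} = 1,  a_{24} = 14,  a_{25} = 29,  a_{26} = 12.
Since (a_{25}, a_{26}) = (a_1, a_2) = (29, 12) (two consecutive terms determine the rest), the sequence is periodic with period 24.
So a_{1588} = a_{1 + ((1588-1) mod 24)} = a_4 = 58.

58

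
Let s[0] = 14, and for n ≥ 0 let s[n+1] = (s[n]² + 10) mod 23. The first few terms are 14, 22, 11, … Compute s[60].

13

We have s[0] = 14,  s[1] = 22,  s[2] = 11,  s[3] = 16,  s[4] = 13,  s[5] = 18,  s[6] = 12,  s[7] = 16.
Since s[7] = s[3] = 16, the sequence is eventually periodic: after a pre-period of length 3 it cycles with period 4.
For n ≥ 3, s[n] depends only on (n - 3) mod 4. (60 - 3) mod 4 = 1, so s[60] = s[4] = 13.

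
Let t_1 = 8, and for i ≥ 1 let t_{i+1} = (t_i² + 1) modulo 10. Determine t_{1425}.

6

We have t_1 = 8, t_2 = 5, t_3 = 6, t_4 = 7, t_5 = 0, t_6 = 1, t_7 = 2, t_8 = 5.
Since t_8 = t_2 = 5, the sequence is eventually periodic: after a pre-period of length 1 it cycles with period 6.
For i ≥ 2, t_i depends only on (i - 2) mod 6. (1425 - 2) mod 6 = 1, so t_{1425} = t_3 = 6.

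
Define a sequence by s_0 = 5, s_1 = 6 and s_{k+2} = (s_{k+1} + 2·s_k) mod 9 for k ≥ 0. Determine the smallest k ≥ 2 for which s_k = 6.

Listing terms: s_0 = 5; s_1 = 6; s_2 = 7; s_3 = 1; s_4 = 6; s_5 = 8; s_6 = 2; s_7 = 0; s_8 = 4; s_9 = 4; s_{10} = 3; s_{11} = 2; s_{12} = 8; s_{13} = 3; s_{14} = 1; s_{15} = 7; s_{16} = 0; s_{17} = 5; s_{18} = 5; s_{19} = 6.
The sequence repeats with period 18.
The value 6 first appears (with k ≥ 2) at s_4.

4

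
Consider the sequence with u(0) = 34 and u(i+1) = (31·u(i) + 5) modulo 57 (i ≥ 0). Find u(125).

23

u(0) = 34; u(1) = 33; u(2) = 2; u(3) = 10; u(4) = 30; u(5) = 23; u(6) = 34.
The sequence repeats with period 6.
So u(125) = u(0 + ((125-0) mod 6)) = u(5) = 23.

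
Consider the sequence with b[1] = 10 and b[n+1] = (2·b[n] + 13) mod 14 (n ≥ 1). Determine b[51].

9

Computing terms: b[1] = 10, b[2] = 5, b[3] = 9, b[4] = 3, b[5] = 5.
Since b[5] = b[2] = 5, the sequence is eventually periodic: after a pre-period of length 1 it cycles with period 3.
For n ≥ 2, b[n] depends only on (n - 2) mod 3. (51 - 2) mod 3 = 1, so b[51] = b[3] = 9.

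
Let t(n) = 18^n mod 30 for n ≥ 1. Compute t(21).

18

We have t(1) = 18,  t(2) = 24,  t(3) = 12,  t(4) = 6,  t(5) = 18.
The sequence repeats with period 4.
So t(21) = t(1 + ((21-1) mod 4)) = t(1) = 18.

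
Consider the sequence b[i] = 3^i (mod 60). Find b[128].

21

Computing terms: b[1] = 3, b[2] = 9, b[3] = 27, b[4] = 21, b[5] = 3.
Since b[5] = b[1] = 3, the sequence is periodic with period 4.
(128 - 1) mod 4 = 3, so b[128] = b[4] = 21.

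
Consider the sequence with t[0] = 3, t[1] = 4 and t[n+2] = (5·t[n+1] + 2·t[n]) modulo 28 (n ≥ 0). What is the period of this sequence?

t[0] = 3; t[1] = 4; t[2] = 26; t[3] = 26; t[4] = 14; t[5] = 10; t[6] = 22; t[7] = 18; t[8] = 22; t[9] = 6; t[10] = 18; t[11] = 18; t[12] = 14; t[13] = 22; t[14] = 26; t[15] = 6; t[16] = 26; t[17] = 2; t[18] = 6; t[19] = 6; t[20] = 14; t[21] = 26; t[22] = 18; t[23] = 2; t[24] = 18; t[25] = 10; t[26] = 2; t[27] = 2; t[28] = 14; t[29] = 18; t[30] = 6; t[31] = 10; t[32] = 6; t[33] = 22; t[34] = 10; t[35] = 10; t[36] = 14; t[37] = 6; t[38] = 2; t[39] = 22; t[40] = 2; t[41] = 26; t[42] = 22; t[43] = 22; t[44] = 14; t[45] = 2; t[46] = 10; t[47] = 26; t[48] = 10; t[49] = 18; t[50] = 26; t[51] = 26.
Since (t[50], t[51]) = (t[2], t[3]) = (26, 26) (two consecutive terms determine the rest), the sequence is eventually periodic: after a pre-period of length 2 it cycles with period 48.

48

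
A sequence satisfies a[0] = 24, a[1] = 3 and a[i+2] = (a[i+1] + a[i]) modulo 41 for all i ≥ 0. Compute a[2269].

9

Listing terms: a[0] = 24,  a[1] = 3,  a[2] = 27,  a[3] = 30,  a[4] = 16,  a[5] = 5,  a[6] = 21,  a[7] = 26,  a[8] = 6,  a[9] = 32,  a[10] = 38,  a[11] = 29,  a[12] = 26,  a[13] = 14,  a[14] = 40,  a[15] = 13,  a[16] = 12,  a[17] = 25,  a[18] = 37,  a[19] = 21,  a[20] = 17,  a[21] = 38,  a[22] = 14,  a[23] = 11,  a[24] = 25,  a[25] = 36,  a[26] = 20,  a[27] = 15,  a[28] = 35,  a[29] = 9,  a[30] = 3,  a[31] = 12,  a[32] = 15,  a[33] = 27,  a[34] = 1,  a[35] = 28,  a[36] = 29,  a[37] = 16,  a[38] = 4,  a[39] = 20,  a[40] = 24,  a[41] = 3.
Since (a[40], a[41]) = (a[0], a[1]) = (24, 3) (two consecutive terms determine the rest), the sequence is periodic with period 40.
(2269 - 0) mod 40 = 29, so a[2269] = a[29] = 9.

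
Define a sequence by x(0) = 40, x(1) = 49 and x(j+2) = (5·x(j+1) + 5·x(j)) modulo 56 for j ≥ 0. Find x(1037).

49

Listing terms: x(0) = 40,  x(1) = 49,  x(2) = 53,  x(3) = 6,  x(4) = 15,  x(5) = 49,  x(6) = 40,  x(7) = 53,  x(8) = 17,  x(9) = 14,  x(10) = 43,  x(11) = 5,  x(12) = 16,  x(13) = 49,  x(14) = 45,  x(15) = 22,  x(16) = 55,  x(17) = 49,  x(18) = 16,  x(19) = 45,  x(20) = 25,  x(21) = 14,  x(22) = 27,  x(23) = 37,  x(24) = 40,  x(25) = 49.
The sequence repeats with period 24.
So x(1037) = x(0 + ((1037-0) mod 24)) = x(5) = 49.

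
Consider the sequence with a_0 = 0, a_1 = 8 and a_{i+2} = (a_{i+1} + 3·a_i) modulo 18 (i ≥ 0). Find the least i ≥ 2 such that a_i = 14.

3

Computing terms: a_0 = 0; a_1 = 8; a_2 = 8; a_3 = 14; a_4 = 2; a_5 = 8; a_6 = 14.
Since (a_5, a_6) = (a_2, a_3) = (8, 14) (two consecutive terms determine the rest), the sequence is eventually periodic: after a pre-period of length 2 it cycles with period 3.
The value 14 first appears (with i ≥ 2) at a_3.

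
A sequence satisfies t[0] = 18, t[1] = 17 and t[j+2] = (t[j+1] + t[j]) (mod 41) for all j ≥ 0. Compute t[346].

20

Listing terms: t[0] = 18; t[1] = 17; t[2] = 35; t[3] = 11; t[4] = 5; t[5] = 16; t[6] = 21; t[7] = 37; t[8] = 17; t[9] = 13; t[10] = 30; t[11] = 2; t[12] = 32; t[13] = 34; t[14] = 25; t[15] = 18; t[16] = 2; t[17] = 20; t[18] = 22; t[19] = 1; t[20] = 23; t[21] = 24; t[22] = 6; t[23] = 30; t[24] = 36; t[25] = 25; t[26] = 20; t[27] = 4; t[28] = 24; t[29] = 28; t[30] = 11; t[31] = 39; t[32] = 9; t[33] = 7; t[34] = 16; t[35] = 23; t[36] = 39; t[37] = 21; t[38] = 19; t[39] = 40; t[40] = 18; t[41] = 17.
Since (t[40], t[41]) = (t[0], t[1]) = (18, 17) (two consecutive terms determine the rest), the sequence is periodic with period 40.
(346 - 0) mod 40 = 26, so t[346] = t[26] = 20.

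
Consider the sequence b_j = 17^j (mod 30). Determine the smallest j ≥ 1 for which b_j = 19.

Computing terms: b_0 = 1, b_1 = 17, b_2 = 19, b_3 = 23, b_4 = 1.
Since b_4 = b_0 = 1, the sequence is periodic with period 4.
The value 19 first appears (with j ≥ 1) at b_2.

2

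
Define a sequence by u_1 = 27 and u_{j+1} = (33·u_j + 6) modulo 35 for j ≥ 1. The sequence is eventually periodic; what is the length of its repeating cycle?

We have u_1 = 27, u_2 = 22, u_3 = 32, u_4 = 12, u_5 = 17, u_6 = 7, u_7 = 27.
Since u_7 = u_1 = 27, the sequence is periodic with period 6.

6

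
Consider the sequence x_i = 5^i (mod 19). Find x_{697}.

17

x_1 = 5; x_2 = 6; x_3 = 11; x_4 = 17; x_5 = 9; x_6 = 7; x_7 = 16; x_8 = 4; x_9 = 1; x_{10} = 5.
Since x_{10} = x_1 = 5, the sequence is periodic with period 9.
(697 - 1) mod 9 = 3, so x_{697} = x_4 = 17.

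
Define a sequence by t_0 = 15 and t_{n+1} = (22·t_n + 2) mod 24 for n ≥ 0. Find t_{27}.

Listing terms: t_0 = 15; t_1 = 20; t_2 = 10; t_3 = 6; t_4 = 14; t_5 = 22; t_6 = 6.
Since t_6 = t_3 = 6, the sequence is eventually periodic: after a pre-period of length 3 it cycles with period 3.
For n ≥ 3, t_n depends only on (n - 3) mod 3. (27 - 3) mod 3 = 0, so t_{27} = t_3 = 6.

6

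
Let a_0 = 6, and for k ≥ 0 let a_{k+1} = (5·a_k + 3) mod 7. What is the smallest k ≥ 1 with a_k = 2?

5

We have a_0 = 6, a_1 = 5, a_2 = 0, a_3 = 3, a_4 = 4, a_5 = 2, a_6 = 6.
Since a_6 = a_0 = 6, the sequence is periodic with period 6.
The value 2 first appears (with k ≥ 1) at a_5.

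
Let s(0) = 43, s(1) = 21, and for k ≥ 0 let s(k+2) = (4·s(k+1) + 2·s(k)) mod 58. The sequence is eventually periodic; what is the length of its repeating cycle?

Computing terms: s(0) = 43; s(1) = 21; s(2) = 54; s(3) = 26; s(4) = 38; s(5) = 30; s(6) = 22; s(7) = 32; s(8) = 56; s(9) = 56; s(10) = 46; s(11) = 6; s(12) = 0; s(13) = 12; s(14) = 48; s(15) = 42; s(16) = 32; s(17) = 38; s(18) = 42; s(19) = 12; s(20) = 16; s(21) = 30; s(22) = 36; s(23) = 30; s(24) = 18; s(25) = 16; s(26) = 42; s(27) = 26; s(28) = 14; s(29) = 50; s(30) = 54; s(31) = 26.
Since (s(30), s(31)) = (s(2), s(3)) = (54, 26) (two consecutive terms determine the rest), the sequence is eventually periodic: after a pre-period of length 2 it cycles with period 28.

28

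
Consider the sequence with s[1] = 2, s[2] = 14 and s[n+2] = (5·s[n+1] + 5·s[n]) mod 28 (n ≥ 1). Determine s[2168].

Listing terms: s[1] = 2,  s[2] = 14,  s[3] = 24,  s[4] = 22,  s[5] = 6,  s[6] = 0,  s[7] = 2,  s[8] = 10,  s[9] = 4,  s[10] = 14,  s[11] = 6,  s[12] = 16,  s[13] = 26,  s[14] = 14,  s[15] = 4,  s[16] = 6,  s[17] = 22,  s[18] = 0,  s[19] = 26,  s[20] = 18,  s[21] = 24,  s[22] = 14,  s[23] = 22,  s[24] = 12,  s[25] = 2,  s[26] = 14.
Since (s[25], s[26]) = (s[1], s[2]) = (2, 14) (two consecutive terms determine the rest), the sequence is periodic with period 24.
So s[2168] = s[1 + ((2168-1) mod 24)] = s[8] = 10.

10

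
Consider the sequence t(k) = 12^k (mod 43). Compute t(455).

7

Listing terms: t(0) = 1, t(1) = 12, t(2) = 15, t(3) = 8, t(4) = 10, t(5) = 34, t(6) = 21, t(7) = 37, t(8) = 14, t(9) = 39, t(10) = 38, t(11) = 26, t(12) = 11, t(13) = 3, t(14) = 36, t(15) = 2, t(16) = 24, t(17) = 30, t(18) = 16, t(19) = 20, t(20) = 25, t(21) = 42, t(22) = 31, t(23) = 28, t(24) = 35, t(25) = 33, t(26) = 9, t(27) = 22, t(28) = 6, t(29) = 29, t(30) = 4, t(31) = 5, t(32) = 17, t(33) = 32, t(34) = 40, t(35) = 7, t(36) = 41, t(37) = 19, t(38) = 13, t(39) = 27, t(40) = 23, t(41) = 18, t(42) = 1.
Since t(42) = t(0) = 1, the sequence is periodic with period 42.
So t(455) = t(0 + ((455-0) mod 42)) = t(35) = 7.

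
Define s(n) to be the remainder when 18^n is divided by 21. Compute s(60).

15

Listing terms: s(1) = 18,  s(2) = 9,  s(3) = 15,  s(4) = 18.
Since s(4) = s(1) = 18, the sequence is periodic with period 3.
(60 - 1) mod 3 = 2, so s(60) = s(3) = 15.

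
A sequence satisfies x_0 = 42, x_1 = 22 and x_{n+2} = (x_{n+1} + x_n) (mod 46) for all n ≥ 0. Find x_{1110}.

We have x_0 = 42,  x_1 = 22,  x_2 = 18,  x_3 = 40,  x_4 = 12,  x_5 = 6,  x_6 = 18,  x_7 = 24,  x_8 = 42,  x_9 = 20,  x_{10} = 16,  x_{11} = 36,  x_{12} = 6,  x_{13} = 42,  x_{14} = 2,  x_{15} = 44,  x_{16} = 0,  x_{17} = 44,  x_{18} = 44,  x_{19} = 42,  x_{20} = 40,  x_{21} = 36,  x_{22} = 30,  x_{23} = 20,  x_{24} = 4,  x_{25} = 24,  x_{26} = 28,  x_{27} = 6,  x_{28} = 34,  x_{29} = 40,  x_{30} = 28,  x_{31} = 22,  x_{32} = 4,  x_{33} = 26,  x_{34} = 30,  x_{35} = 10,  x_{36} = 40,  x_{37} = 4,  x_{38} = 44,  x_{39} = 2,  x_{40} = 0,  x_{41} = 2,  x_{42} = 2,  x_{43} = 4,  x_{44} = 6,  x_{45} = 10,  x_{46} = 16,  x_{47} = 26,  x_{48} = 42,  x_{49} = 22.
Since (x_{48}, x_{49}) = (x_0, x_1) = (42, 22) (two consecutive terms determine the rest), the sequence is periodic with period 48.
(1110 - 0) mod 48 = 6, so x_{1110} = x_6 = 18.

18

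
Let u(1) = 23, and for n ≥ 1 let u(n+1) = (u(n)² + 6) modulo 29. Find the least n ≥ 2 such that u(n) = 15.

Computing terms: u(1) = 23,  u(2) = 13,  u(3) = 1,  u(4) = 7,  u(5) = 26,  u(6) = 15,  u(7) = 28,  u(8) = 7.
Since u(8) = u(4) = 7, the sequence is eventually periodic: after a pre-period of length 3 it cycles with period 4.
The value 15 first appears (with n ≥ 2) at u(6).

6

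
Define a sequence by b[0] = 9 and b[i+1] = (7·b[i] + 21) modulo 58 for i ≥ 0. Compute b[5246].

21

b[0] = 9; b[1] = 26; b[2] = 29; b[3] = 50; b[4] = 23; b[5] = 8; b[6] = 19; b[7] = 38; b[8] = 55; b[9] = 0; b[10] = 21; b[11] = 52; b[12] = 37; b[13] = 48; b[14] = 9.
The sequence repeats with period 14.
(5246 - 0) mod 14 = 10, so b[5246] = b[10] = 21.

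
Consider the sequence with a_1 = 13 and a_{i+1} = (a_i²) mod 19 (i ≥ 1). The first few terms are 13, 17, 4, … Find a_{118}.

Listing terms: a_1 = 13, a_2 = 17, a_3 = 4, a_4 = 16, a_5 = 9, a_6 = 5, a_7 = 6, a_8 = 17.
Since a_8 = a_2 = 17, the sequence is eventually periodic: after a pre-period of length 1 it cycles with period 6.
For i ≥ 2, a_i depends only on (i - 2) mod 6. (118 - 2) mod 6 = 2, so a_{118} = a_4 = 16.

16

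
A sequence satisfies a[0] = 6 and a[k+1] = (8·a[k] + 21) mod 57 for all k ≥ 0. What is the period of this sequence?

6

Listing terms: a[0] = 6, a[1] = 12, a[2] = 3, a[3] = 45, a[4] = 39, a[5] = 48, a[6] = 6.
Since a[6] = a[0] = 6, the sequence is periodic with period 6.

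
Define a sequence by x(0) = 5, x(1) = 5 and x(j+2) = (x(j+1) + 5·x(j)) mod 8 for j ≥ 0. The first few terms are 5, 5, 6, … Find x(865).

Listing terms: x(0) = 5, x(1) = 5, x(2) = 6, x(3) = 7, x(4) = 5, x(5) = 0, x(6) = 1, x(7) = 1, x(8) = 6, x(9) = 3, x(10) = 1, x(11) = 0, x(12) = 5, x(13) = 5.
Since (x(12), x(13)) = (x(0), x(1)) = (5, 5) (two consecutive terms determine the rest), the sequence is periodic with period 12.
So x(865) = x(0 + ((865-0) mod 12)) = x(1) = 5.

5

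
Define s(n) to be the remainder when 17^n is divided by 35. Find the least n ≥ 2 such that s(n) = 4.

10

Computing terms: s(1) = 17,  s(2) = 9,  s(3) = 13,  s(4) = 11,  s(5) = 12,  s(6) = 29,  s(7) = 3,  s(8) = 16,  s(9) = 27,  s(10) = 4,  s(11) = 33,  s(12) = 1,  s(13) = 17.
Since s(13) = s(1) = 17, the sequence is periodic with period 12.
The value 4 first appears (with n ≥ 2) at s(10).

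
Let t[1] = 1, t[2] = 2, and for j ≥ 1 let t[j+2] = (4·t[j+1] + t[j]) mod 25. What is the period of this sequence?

Computing terms: t[1] = 1; t[2] = 2; t[3] = 9; t[4] = 13; t[5] = 11; t[6] = 7; t[7] = 14; t[8] = 13; t[9] = 16; t[10] = 2; t[11] = 24; t[12] = 23; t[13] = 16; t[14] = 12; t[15] = 14; t[16] = 18; t[17] = 11; t[18] = 12; t[19] = 9; t[20] = 23; t[21] = 1; t[22] = 2.
Since (t[21], t[22]) = (t[1], t[2]) = (1, 2) (two consecutive terms determine the rest), the sequence is periodic with period 20.

20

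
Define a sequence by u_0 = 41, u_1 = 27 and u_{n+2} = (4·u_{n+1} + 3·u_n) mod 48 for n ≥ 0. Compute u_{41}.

27

Listing terms: u_0 = 41, u_1 = 27, u_2 = 39, u_3 = 45, u_4 = 9, u_5 = 27, u_6 = 39.
Since (u_5, u_6) = (u_1, u_2) = (27, 39) (two consecutive terms determine the rest), the sequence is eventually periodic: after a pre-period of length 1 it cycles with period 4.
For n ≥ 1, u_n depends only on (n - 1) mod 4. (41 - 1) mod 4 = 0, so u_{41} = u_1 = 27.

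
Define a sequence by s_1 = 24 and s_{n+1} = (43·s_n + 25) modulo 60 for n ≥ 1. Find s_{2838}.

17

Listing terms: s_1 = 24,  s_2 = 37,  s_3 = 56,  s_4 = 33,  s_5 = 4,  s_6 = 17,  s_7 = 36,  s_8 = 13,  s_9 = 44,  s_{10} = 57,  s_{11} = 16,  s_{12} = 53,  s_{13} = 24.
The sequence repeats with period 12.
(2838 - 1) mod 12 = 5, so s_{2838} = s_6 = 17.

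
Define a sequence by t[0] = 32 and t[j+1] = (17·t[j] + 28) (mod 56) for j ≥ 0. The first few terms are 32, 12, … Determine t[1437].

Computing terms: t[0] = 32; t[1] = 12; t[2] = 8; t[3] = 52; t[4] = 16; t[5] = 20; t[6] = 32.
Since t[6] = t[0] = 32, the sequence is periodic with period 6.
(1437 - 0) mod 6 = 3, so t[1437] = t[3] = 52.

52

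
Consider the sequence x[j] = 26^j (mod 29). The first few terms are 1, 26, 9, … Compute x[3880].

20

x[0] = 1,  x[1] = 26,  x[2] = 9,  x[3] = 2,  x[4] = 23,  x[5] = 18,  x[6] = 4,  x[7] = 17,  x[8] = 7,  x[9] = 8,  x[10] = 5,  x[11] = 14,  x[12] = 16,  x[13] = 10,  x[14] = 28,  x[15] = 3,  x[16] = 20,  x[17] = 27,  x[18] = 6,  x[19] = 11,  x[20] = 25,  x[21] = 12,  x[22] = 22,  x[23] = 21,  x[24] = 24,  x[25] = 15,  x[26] = 13,  x[27] = 19,  x[28] = 1.
Since x[28] = x[0] = 1, the sequence is periodic with period 28.
(3880 - 0) mod 28 = 16, so x[3880] = x[16] = 20.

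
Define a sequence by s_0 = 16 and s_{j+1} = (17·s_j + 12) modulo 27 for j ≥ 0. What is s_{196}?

25

We have s_0 = 16, s_1 = 14, s_2 = 7, s_3 = 23, s_4 = 25, s_5 = 5, s_6 = 16.
The sequence repeats with period 6.
So s_{196} = s_{0 + ((196-0) mod 6)} = s_4 = 25.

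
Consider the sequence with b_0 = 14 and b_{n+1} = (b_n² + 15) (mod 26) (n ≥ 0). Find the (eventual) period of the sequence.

Listing terms: b_0 = 14; b_1 = 3; b_2 = 24; b_3 = 19; b_4 = 12; b_5 = 3.
Since b_5 = b_1 = 3, the sequence is eventually periodic: after a pre-period of length 1 it cycles with period 4.

4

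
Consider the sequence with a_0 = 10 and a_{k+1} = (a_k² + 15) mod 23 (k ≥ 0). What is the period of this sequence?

3

Listing terms: a_0 = 10,  a_1 = 0,  a_2 = 15,  a_3 = 10.
The sequence repeats with period 3.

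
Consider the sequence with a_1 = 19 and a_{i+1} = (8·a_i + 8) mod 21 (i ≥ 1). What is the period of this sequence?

We have a_1 = 19,  a_2 = 13,  a_3 = 7,  a_4 = 1,  a_5 = 16,  a_6 = 10,  a_7 = 4,  a_8 = 19.
The sequence repeats with period 7.

7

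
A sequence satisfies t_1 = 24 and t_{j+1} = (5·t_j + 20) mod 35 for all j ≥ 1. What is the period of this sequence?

6

We have t_1 = 24; t_2 = 0; t_3 = 20; t_4 = 15; t_5 = 25; t_6 = 5; t_7 = 10; t_8 = 0.
Since t_8 = t_2 = 0, the sequence is eventually periodic: after a pre-period of length 1 it cycles with period 6.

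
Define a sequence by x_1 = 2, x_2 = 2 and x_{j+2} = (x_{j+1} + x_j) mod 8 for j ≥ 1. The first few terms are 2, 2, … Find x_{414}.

0

x_1 = 2, x_2 = 2, x_3 = 4, x_4 = 6, x_5 = 2, x_6 = 0, x_7 = 2, x_8 = 2.
Since (x_7, x_8) = (x_1, x_2) = (2, 2) (two consecutive terms determine the rest), the sequence is periodic with period 6.
So x_{414} = x_{1 + ((414-1) mod 6)} = x_6 = 0.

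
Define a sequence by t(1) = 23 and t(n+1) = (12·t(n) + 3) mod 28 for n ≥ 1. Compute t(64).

7

Computing terms: t(1) = 23, t(2) = 27, t(3) = 19, t(4) = 7, t(5) = 3, t(6) = 11, t(7) = 23.
Since t(7) = t(1) = 23, the sequence is periodic with period 6.
(64 - 1) mod 6 = 3, so t(64) = t(4) = 7.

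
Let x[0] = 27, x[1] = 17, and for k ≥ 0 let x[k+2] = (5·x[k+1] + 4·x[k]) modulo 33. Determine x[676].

21

Listing terms: x[0] = 27, x[1] = 17, x[2] = 28, x[3] = 10, x[4] = 30, x[5] = 25, x[6] = 14, x[7] = 5, x[8] = 15, x[9] = 29, x[10] = 7, x[11] = 19, x[12] = 24, x[13] = 31, x[14] = 20, x[15] = 26, x[16] = 12, x[17] = 32, x[18] = 10, x[19] = 13, x[20] = 6, x[21] = 16, x[22] = 5, x[23] = 23, x[24] = 3, x[25] = 8, x[26] = 19, x[27] = 28, x[28] = 18, x[29] = 4, x[30] = 26, x[31] = 14, x[32] = 9, x[33] = 2, x[34] = 13, x[35] = 7, x[36] = 21, x[37] = 1, x[38] = 23, x[39] = 20, x[40] = 27, x[41] = 17.
Since (x[40], x[41]) = (x[0], x[1]) = (27, 17) (two consecutive terms determine the rest), the sequence is periodic with period 40.
So x[676] = x[0 + ((676-0) mod 40)] = x[36] = 21.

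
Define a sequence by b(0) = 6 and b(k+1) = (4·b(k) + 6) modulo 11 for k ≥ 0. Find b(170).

b(0) = 6, b(1) = 8, b(2) = 5, b(3) = 4, b(4) = 0, b(5) = 6.
Since b(5) = b(0) = 6, the sequence is periodic with period 5.
(170 - 0) mod 5 = 0, so b(170) = b(0) = 6.

6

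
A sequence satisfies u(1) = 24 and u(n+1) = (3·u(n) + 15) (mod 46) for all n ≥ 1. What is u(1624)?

We have u(1) = 24,  u(2) = 41,  u(3) = 0,  u(4) = 15,  u(5) = 14,  u(6) = 11,  u(7) = 2,  u(8) = 21,  u(9) = 32,  u(10) = 19,  u(11) = 26,  u(12) = 1,  u(13) = 18,  u(14) = 23,  u(15) = 38,  u(16) = 37,  u(17) = 34,  u(18) = 25,  u(19) = 44,  u(20) = 9,  u(21) = 42,  u(22) = 3,  u(23) = 24.
The sequence repeats with period 22.
(1624 - 1) mod 22 = 17, so u(1624) = u(18) = 25.

25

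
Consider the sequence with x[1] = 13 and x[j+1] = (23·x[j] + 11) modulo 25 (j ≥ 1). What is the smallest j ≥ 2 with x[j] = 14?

12

x[1] = 13; x[2] = 10; x[3] = 16; x[4] = 4; x[5] = 3; x[6] = 5; x[7] = 1; x[8] = 9; x[9] = 18; x[10] = 0; x[11] = 11; x[12] = 14; x[13] = 8; x[14] = 20; x[15] = 21; x[16] = 19; x[17] = 23; x[18] = 15; x[19] = 6; x[20] = 24; x[21] = 13.
The sequence repeats with period 20.
The value 14 first appears (with j ≥ 2) at x[12].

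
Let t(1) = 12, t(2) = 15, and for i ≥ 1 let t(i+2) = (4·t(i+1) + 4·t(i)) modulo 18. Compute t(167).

0

Listing terms: t(1) = 12,  t(2) = 15,  t(3) = 0,  t(4) = 6,  t(5) = 6,  t(6) = 12,  t(7) = 0,  t(8) = 12,  t(9) = 12,  t(10) = 6,  t(11) = 0,  t(12) = 6.
Since (t(11), t(12)) = (t(3), t(4)) = (0, 6) (two consecutive terms determine the rest), the sequence is eventually periodic: after a pre-period of length 2 it cycles with period 8.
For i ≥ 3, t(i) depends only on (i - 3) mod 8. (167 - 3) mod 8 = 4, so t(167) = t(7) = 0.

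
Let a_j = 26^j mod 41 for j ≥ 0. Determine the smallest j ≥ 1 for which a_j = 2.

a_0 = 1,  a_1 = 26,  a_2 = 20,  a_3 = 28,  a_4 = 31,  a_5 = 27,  a_6 = 5,  a_7 = 7,  a_8 = 18,  a_9 = 17,  a_{10} = 32,  a_{11} = 12,  a_{12} = 25,  a_{13} = 35,  a_{14} = 8,  a_{15} = 3,  a_{16} = 37,  a_{17} = 19,  a_{18} = 2,  a_{19} = 11,  a_{20} = 40,  a_{21} = 15,  a_{22} = 21,  a_{23} = 13,  a_{24} = 10,  a_{25} = 14,  a_{26} = 36,  a_{27} = 34,  a_{28} = 23,  a_{29} = 24,  a_{30} = 9,  a_{31} = 29,  a_{32} = 16,  a_{33} = 6,  a_{34} = 33,  a_{35} = 38,  a_{36} = 4,  a_{37} = 22,  a_{38} = 39,  a_{39} = 30,  a_{40} = 1.
The sequence repeats with period 40.
The value 2 first appears (with j ≥ 1) at a_{18}.

18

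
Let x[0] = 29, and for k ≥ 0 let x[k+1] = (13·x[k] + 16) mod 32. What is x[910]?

We have x[0] = 29; x[1] = 9; x[2] = 5; x[3] = 17; x[4] = 13; x[5] = 25; x[6] = 21; x[7] = 1; x[8] = 29.
Since x[8] = x[0] = 29, the sequence is periodic with period 8.
(910 - 0) mod 8 = 6, so x[910] = x[6] = 21.

21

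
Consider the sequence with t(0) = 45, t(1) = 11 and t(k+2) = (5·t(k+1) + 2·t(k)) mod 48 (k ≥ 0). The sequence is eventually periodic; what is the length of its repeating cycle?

We have t(0) = 45; t(1) = 11; t(2) = 1; t(3) = 27; t(4) = 41; t(5) = 19; t(6) = 33; t(7) = 11; t(8) = 25; t(9) = 3; t(10) = 17; t(11) = 43; t(12) = 9; t(13) = 35; t(14) = 1; t(15) = 27.
Since (t(14), t(15)) = (t(2), t(3)) = (1, 27) (two consecutive terms determine the rest), the sequence is eventually periodic: after a pre-period of length 2 it cycles with period 12.

12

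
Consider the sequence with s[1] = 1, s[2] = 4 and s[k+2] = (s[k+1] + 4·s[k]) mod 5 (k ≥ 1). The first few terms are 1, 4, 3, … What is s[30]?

2

We have s[1] = 1; s[2] = 4; s[3] = 3; s[4] = 4; s[5] = 1; s[6] = 2; s[7] = 1; s[8] = 4.
Since (s[7], s[8]) = (s[1], s[2]) = (1, 4) (two consecutive terms determine the rest), the sequence is periodic with period 6.
(30 - 1) mod 6 = 5, so s[30] = s[6] = 2.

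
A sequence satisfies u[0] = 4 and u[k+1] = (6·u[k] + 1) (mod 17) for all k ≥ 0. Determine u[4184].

16

Computing terms: u[0] = 4,  u[1] = 8,  u[2] = 15,  u[3] = 6,  u[4] = 3,  u[5] = 2,  u[6] = 13,  u[7] = 11,  u[8] = 16,  u[9] = 12,  u[10] = 5,  u[11] = 14,  u[12] = 0,  u[13] = 1,  u[14] = 7,  u[15] = 9,  u[16] = 4.
Since u[16] = u[0] = 4, the sequence is periodic with period 16.
So u[4184] = u[0 + ((4184-0) mod 16)] = u[8] = 16.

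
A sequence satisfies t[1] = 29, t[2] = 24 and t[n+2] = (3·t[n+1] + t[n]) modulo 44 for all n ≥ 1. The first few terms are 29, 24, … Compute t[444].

41

Computing terms: t[1] = 29, t[2] = 24, t[3] = 13, t[4] = 19, t[5] = 26, t[6] = 9, t[7] = 9, t[8] = 36, t[9] = 29, t[10] = 35, t[11] = 2, t[12] = 41, t[13] = 37, t[14] = 20, t[15] = 9, t[16] = 3, t[17] = 18, t[18] = 13, t[19] = 13, t[20] = 8, t[21] = 37, t[22] = 31, t[23] = 42, t[24] = 25, t[25] = 29, t[26] = 24.
The sequence repeats with period 24.
So t[444] = t[1 + ((444-1) mod 24)] = t[12] = 41.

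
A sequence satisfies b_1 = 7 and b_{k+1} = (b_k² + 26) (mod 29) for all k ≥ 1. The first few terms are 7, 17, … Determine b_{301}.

We have b_1 = 7, b_2 = 17, b_3 = 25, b_4 = 13, b_5 = 21, b_6 = 3, b_7 = 6, b_8 = 4, b_9 = 13.
Since b_9 = b_4 = 13, the sequence is eventually periodic: after a pre-period of length 3 it cycles with period 5.
For k ≥ 4, b_k depends only on (k - 4) mod 5. (301 - 4) mod 5 = 2, so b_{301} = b_6 = 3.

3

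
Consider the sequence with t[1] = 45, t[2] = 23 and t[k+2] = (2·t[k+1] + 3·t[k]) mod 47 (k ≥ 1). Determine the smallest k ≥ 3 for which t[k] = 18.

We have t[1] = 45,  t[2] = 23,  t[3] = 40,  t[4] = 8,  t[5] = 42,  t[6] = 14,  t[7] = 13,  t[8] = 21,  t[9] = 34,  t[10] = 37,  t[11] = 35,  t[12] = 40,  t[13] = 44,  t[14] = 20,  t[15] = 31,  t[16] = 28,  t[17] = 8,  t[18] = 6,  t[19] = 36,  t[20] = 43,  t[21] = 6,  t[22] = 0,  t[23] = 18,  t[24] = 36,  t[25] = 32,  t[26] = 31,  t[27] = 17,  t[28] = 33,  t[29] = 23,  t[30] = 4,  t[31] = 30,  t[32] = 25,  t[33] = 46,  t[34] = 26,  t[35] = 2,  t[36] = 35,  t[37] = 29,  t[38] = 22,  t[39] = 37,  t[40] = 46,  t[41] = 15,  t[42] = 27,  t[43] = 5,  t[44] = 44,  t[45] = 9,  t[46] = 9,  t[47] = 45,  t[48] = 23.
The sequence repeats with period 46.
The value 18 first appears (with k ≥ 3) at t[23].

23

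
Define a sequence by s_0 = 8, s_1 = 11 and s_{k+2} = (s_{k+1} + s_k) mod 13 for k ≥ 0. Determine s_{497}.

1

Listing terms: s_0 = 8; s_1 = 11; s_2 = 6; s_3 = 4; s_4 = 10; s_5 = 1; s_6 = 11; s_7 = 12; s_8 = 10; s_9 = 9; s_{10} = 6; s_{11} = 2; s_{12} = 8; s_{13} = 10; s_{14} = 5; s_{15} = 2; s_{16} = 7; s_{17} = 9; s_{18} = 3; s_{19} = 12; s_{20} = 2; s_{21} = 1; s_{22} = 3; s_{23} = 4; s_{24} = 7; s_{25} = 11; s_{26} = 5; s_{27} = 3; s_{28} = 8; s_{29} = 11.
The sequence repeats with period 28.
(497 - 0) mod 28 = 21, so s_{497} = s_{21} = 1.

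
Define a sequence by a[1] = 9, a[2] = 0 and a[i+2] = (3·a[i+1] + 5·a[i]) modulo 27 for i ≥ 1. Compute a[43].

Listing terms: a[1] = 9,  a[2] = 0,  a[3] = 18,  a[4] = 0,  a[5] = 9,  a[6] = 0.
Since (a[5], a[6]) = (a[1], a[2]) = (9, 0) (two consecutive terms determine the rest), the sequence is periodic with period 4.
So a[43] = a[1 + ((43-1) mod 4)] = a[3] = 18.

18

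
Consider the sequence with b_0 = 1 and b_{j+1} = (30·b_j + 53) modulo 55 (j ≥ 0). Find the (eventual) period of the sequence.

Computing terms: b_0 = 1, b_1 = 28, b_2 = 13, b_3 = 3, b_4 = 33, b_5 = 53, b_6 = 48, b_7 = 8, b_8 = 18, b_9 = 43, b_{10} = 23, b_{11} = 28.
Since b_{11} = b_1 = 28, the sequence is eventually periodic: after a pre-period of length 1 it cycles with period 10.

10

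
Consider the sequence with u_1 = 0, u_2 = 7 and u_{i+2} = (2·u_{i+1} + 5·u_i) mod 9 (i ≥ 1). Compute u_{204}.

5

Listing terms: u_1 = 0, u_2 = 7, u_3 = 5, u_4 = 0, u_5 = 7.
The sequence repeats with period 3.
So u_{204} = u_{1 + ((204-1) mod 3)} = u_3 = 5.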